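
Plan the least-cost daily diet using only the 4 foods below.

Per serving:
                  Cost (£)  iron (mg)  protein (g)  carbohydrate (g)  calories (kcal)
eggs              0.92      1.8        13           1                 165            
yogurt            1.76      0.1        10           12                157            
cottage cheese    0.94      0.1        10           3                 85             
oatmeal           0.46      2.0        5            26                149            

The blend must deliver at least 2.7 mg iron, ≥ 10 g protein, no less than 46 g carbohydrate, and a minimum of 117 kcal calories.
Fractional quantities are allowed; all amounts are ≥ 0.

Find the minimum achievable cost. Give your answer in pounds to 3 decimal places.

£0.895

Let x1 = servings of eggs, x2 = servings of yogurt, x3 = servings of cottage cheese, x4 = servings of oatmeal.
Minimise 0.92x1 + 1.76x2 + 0.94x3 + 0.46x4 s.t.:
  1.8x1 + 0.1x2 + 0.1x3 + 2x4 ≥ 2.7   (iron)
  13x1 + 10x2 + 10x3 + 5x4 ≥ 10   (protein)
  1x1 + 12x2 + 3x3 + 26x4 ≥ 46   (carbohydrate)
  165x1 + 157x2 + 85x3 + 149x4 ≥ 117   (calories)
  x1, x2, x3, x4 ≥ 0.
The cheapest feasible vertex uses only eggs, oatmeal; yogurt, cottage cheese are not used. Binding constraints: protein and carbohydrate.
Solving gives x1 = 0.09009, x4 = 1.766.
Total cost: 0.92·0.09009 + 0.46·1.766 = 0.89524.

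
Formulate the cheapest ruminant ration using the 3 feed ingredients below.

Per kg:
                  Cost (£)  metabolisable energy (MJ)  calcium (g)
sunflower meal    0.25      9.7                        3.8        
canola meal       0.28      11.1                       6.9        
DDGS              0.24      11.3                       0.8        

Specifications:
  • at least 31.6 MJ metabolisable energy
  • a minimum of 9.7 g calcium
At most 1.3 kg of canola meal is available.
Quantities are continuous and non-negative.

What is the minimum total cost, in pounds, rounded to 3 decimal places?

Let x1 = kg of sunflower meal, x2 = kg of canola meal, x3 = kg of DDGS.
Minimise 0.25x1 + 0.28x2 + 0.24x3 with:
  9.7x1 + 11.1x2 + 11.3x3 ≥ 31.6   (metabolisable energy)
  3.8x1 + 6.9x2 + 0.8x3 ≥ 9.7   (calcium)
  x2 ≤ 1.3
  x1, x2, x3 ≥ 0.
The optimal basis is {canola meal, DDGS}; sunflower meal drops out. Binding constraints: metabolisable energy and calcium.
That vertex is x2 = 1.221, x3 = 1.597.
Cost = 0.28·1.221 + 0.24·1.597 = 0.72516.

£0.725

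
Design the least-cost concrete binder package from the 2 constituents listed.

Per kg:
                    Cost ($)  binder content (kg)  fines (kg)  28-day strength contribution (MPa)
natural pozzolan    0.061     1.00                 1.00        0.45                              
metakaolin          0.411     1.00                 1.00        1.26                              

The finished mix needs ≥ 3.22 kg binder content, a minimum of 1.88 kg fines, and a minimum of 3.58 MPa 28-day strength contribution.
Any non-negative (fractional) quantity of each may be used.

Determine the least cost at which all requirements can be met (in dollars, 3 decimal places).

Set it up as a linear program. Let x1 = kg of natural pozzolan, x2 = kg of metakaolin.
Minimise 0.061x1 + 0.411x2 s.t.:
  1x1 + 1x2 ≥ 3.22   (binder content)
  1x1 + 1x2 ≥ 1.88   (fines)
  0.45x1 + 1.26x2 ≥ 3.58   (28-day strength contribution)
  x1, x2 ≥ 0.
The cheapest feasible vertex uses only natural pozzolan; metakaolin is not used. There the 28-day strength contribution constraint is tight.
Solving gives x1 = 7.956.
Objective = 0.061·7.956 = 0.48532.

$0.485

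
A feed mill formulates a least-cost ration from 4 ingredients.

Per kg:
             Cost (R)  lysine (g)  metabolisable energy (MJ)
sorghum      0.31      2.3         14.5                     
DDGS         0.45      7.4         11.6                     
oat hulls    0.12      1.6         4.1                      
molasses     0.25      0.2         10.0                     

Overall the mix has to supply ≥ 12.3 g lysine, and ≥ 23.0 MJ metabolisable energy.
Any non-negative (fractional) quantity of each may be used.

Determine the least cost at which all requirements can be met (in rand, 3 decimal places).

Set it up as a linear program. Let x1 = kg of sorghum, x2 = kg of DDGS, x3 = kg of oat hulls, x4 = kg of molasses.
Minimise 0.31x1 + 0.45x2 + 0.12x3 + 0.25x4 s.t.:
  2.3x1 + 7.4x2 + 1.6x3 + 0.2x4 ≥ 12.3   (lysine)
  14.5x1 + 11.6x2 + 4.1x3 + 10x4 ≥ 23   (metabolisable energy)
  x1, x2, x3, x4 ≥ 0.
At the optimum only DDGS, oat hulls are positive (sorghum, molasses = 0). There the lysine and metabolisable energy constraints are tight.
Solving gives x2 = 1.157, x3 = 2.336.
Cost = 0.45·1.157 + 0.12·2.336 = 0.80097.

R0.801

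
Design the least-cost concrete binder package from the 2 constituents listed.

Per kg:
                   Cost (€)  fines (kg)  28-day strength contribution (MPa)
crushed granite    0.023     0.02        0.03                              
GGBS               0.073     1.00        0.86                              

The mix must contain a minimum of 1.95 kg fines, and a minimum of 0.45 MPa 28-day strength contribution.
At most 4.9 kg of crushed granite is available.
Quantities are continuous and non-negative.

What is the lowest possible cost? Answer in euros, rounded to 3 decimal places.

Let x1 = kg of crushed granite, x2 = kg of GGBS.
min 0.023x1 + 0.073x2 subject to:
  0.02x1 + 1x2 ≥ 1.95   (fines)
  0.03x1 + 0.86x2 ≥ 0.45   (28-day strength contribution)
  x1 ≤ 4.9
  x1, x2 ≥ 0.
The optimal basis is {GGBS}; crushed granite drops out. Binding constraint: fines.
That vertex is x2 = 1.95.
Hence cost = 0.073·1.95 = €0.14235.

€0.142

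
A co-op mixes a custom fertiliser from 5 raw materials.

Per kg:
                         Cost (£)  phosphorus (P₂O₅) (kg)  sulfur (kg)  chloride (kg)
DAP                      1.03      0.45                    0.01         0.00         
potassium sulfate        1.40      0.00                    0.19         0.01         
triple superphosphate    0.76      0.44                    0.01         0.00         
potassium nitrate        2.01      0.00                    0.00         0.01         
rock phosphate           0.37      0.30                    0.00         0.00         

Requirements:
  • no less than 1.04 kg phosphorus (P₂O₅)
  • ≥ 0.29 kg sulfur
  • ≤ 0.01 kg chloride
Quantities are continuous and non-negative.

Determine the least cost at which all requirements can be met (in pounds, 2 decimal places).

Let x1 = kg of DAP, x2 = kg of potassium sulfate, x3 = kg of triple superphosphate, x4 = kg of potassium nitrate, x5 = kg of rock phosphate.
Minimize 1.03x1 + 1.4x2 + 0.76x3 + 2.01x4 + 0.37x5 with:
  0.45x1 + 0.44x3 + 0.3x5 ≥ 1.04   (phosphorus (P₂O₅))
  0.01x1 + 0.19x2 + 0.01x3 ≥ 0.29   (sulfur)
  0.01x2 + 0.01x4 ≤ 0.01   (chloride)
  x1, x2, x3, x4, x5 ≥ 0.
At the optimum only potassium sulfate, triple superphosphate are positive (DAP, potassium nitrate, rock phosphate = 0). Binding constraints: sulfur and chloride.
Optimal quantities: potassium sulfate = 1 kg, triple superphosphate = 10 kg.
Objective = 1.4·1 + 0.76·10 = 9.0000.

£9.00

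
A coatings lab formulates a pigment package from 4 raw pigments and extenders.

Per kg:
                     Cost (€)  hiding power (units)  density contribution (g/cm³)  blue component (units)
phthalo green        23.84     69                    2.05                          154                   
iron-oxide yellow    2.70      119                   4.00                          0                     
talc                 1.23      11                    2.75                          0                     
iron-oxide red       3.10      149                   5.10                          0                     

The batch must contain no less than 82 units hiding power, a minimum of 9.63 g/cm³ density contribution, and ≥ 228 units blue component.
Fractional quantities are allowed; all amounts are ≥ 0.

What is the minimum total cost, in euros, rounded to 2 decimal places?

€38.25

Treat it as an LP. Let x1 = kg of phthalo green, x2 = kg of iron-oxide yellow, x3 = kg of talc, x4 = kg of iron-oxide red.
Minimise 23.84x1 + 2.7x2 + 1.23x3 + 3.1x4 subject to:
  69x1 + 119x2 + 11x3 + 149x4 ≥ 82   (hiding power)
  2.05x1 + 4x2 + 2.75x3 + 5.1x4 ≥ 9.63   (density contribution)
  154x1 ≥ 228   (blue component)
  x1, x2, x3, x4 ≥ 0.
The cheapest feasible vertex uses only phthalo green, talc; iron-oxide yellow, iron-oxide red are not used. Binding constraints: density contribution and blue component.
Solving gives x1 = 1.48052, x3 = 2.39816.
Cost = 23.84·1.48052 + 1.23·2.39816 = 38.2453.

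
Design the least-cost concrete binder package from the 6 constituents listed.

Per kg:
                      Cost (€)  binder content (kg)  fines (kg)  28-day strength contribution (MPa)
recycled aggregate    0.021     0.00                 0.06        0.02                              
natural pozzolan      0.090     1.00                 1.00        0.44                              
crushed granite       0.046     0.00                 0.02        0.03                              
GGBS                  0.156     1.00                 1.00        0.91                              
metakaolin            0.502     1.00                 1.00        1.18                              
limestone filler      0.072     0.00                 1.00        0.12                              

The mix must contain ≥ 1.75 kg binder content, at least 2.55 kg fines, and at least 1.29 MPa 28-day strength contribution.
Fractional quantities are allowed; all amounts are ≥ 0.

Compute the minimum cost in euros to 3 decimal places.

Treat it as an LP. Let x1 = kg of recycled aggregate, x2 = kg of natural pozzolan, x3 = kg of crushed granite, x4 = kg of GGBS, x5 = kg of metakaolin, x6 = kg of limestone filler.
min 0.021x1 + 0.09x2 + 0.046x3 + 0.156x4 + 0.502x5 + 0.072x6 with:
  1x2 + 1x4 + 1x5 ≥ 1.75   (binder content)
  0.06x1 + 1x2 + 0.02x3 + 1x4 + 1x5 + 1x6 ≥ 2.55   (fines)
  0.02x1 + 0.44x2 + 0.03x3 + 0.91x4 + 1.18x5 + 0.12x6 ≥ 1.29   (28-day strength contribution)
  x1, x2, x3, x4, x5, x6 ≥ 0.
At the optimum only natural pozzolan, GGBS are positive (recycled aggregate, crushed granite, metakaolin, limestone filler = 0). There the fines and 28-day strength contribution constraints are tight.
Solving gives x2 = 2.193, x4 = 0.3574.
Cost = 0.09·2.193 + 0.156·0.3574 = 0.25312.

€0.253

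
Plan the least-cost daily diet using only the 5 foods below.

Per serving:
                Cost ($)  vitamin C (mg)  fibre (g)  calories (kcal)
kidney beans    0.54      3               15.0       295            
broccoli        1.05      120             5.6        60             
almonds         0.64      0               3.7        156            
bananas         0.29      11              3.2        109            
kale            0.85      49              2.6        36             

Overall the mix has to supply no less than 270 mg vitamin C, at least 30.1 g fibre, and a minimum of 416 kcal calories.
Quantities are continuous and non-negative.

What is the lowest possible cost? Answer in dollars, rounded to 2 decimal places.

Treat it as an LP. Let x1 = servings of kidney beans, x2 = servings of broccoli, x3 = servings of almonds, x4 = servings of bananas, x5 = servings of kale.
min 0.54x1 + 1.05x2 + 0.64x3 + 0.29x4 + 0.85x5 subject to:
  3x1 + 120x2 + 11x4 + 49x5 ≥ 270   (vitamin C)
  15x1 + 5.6x2 + 3.7x3 + 3.2x4 + 2.6x5 ≥ 30.1   (fibre)
  295x1 + 60x2 + 156x3 + 109x4 + 36x5 ≥ 416   (calories)
  x1, x2, x3, x4, x5 ≥ 0.
At the optimum only kidney beans, broccoli are positive (almonds, bananas, kale = 0). There the vitamin C and fibre constraints are tight.
Solving gives x1 = 1.178, x2 = 2.221.
Hence cost = 0.54·1.178 + 1.05·2.221 = $2.9682.

$2.97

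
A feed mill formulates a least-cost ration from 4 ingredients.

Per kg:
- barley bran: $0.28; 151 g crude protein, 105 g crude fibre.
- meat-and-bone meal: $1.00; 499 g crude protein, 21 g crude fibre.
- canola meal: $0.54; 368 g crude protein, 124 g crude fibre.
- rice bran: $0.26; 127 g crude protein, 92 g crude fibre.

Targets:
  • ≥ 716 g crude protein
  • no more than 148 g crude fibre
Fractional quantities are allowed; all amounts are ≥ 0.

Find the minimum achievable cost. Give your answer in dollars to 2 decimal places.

$1.22

This is a linear program. Let x1 = kg of barley bran, x2 = kg of meat-and-bone meal, x3 = kg of canola meal, x4 = kg of rice bran.
Minimise 0.28x1 + 1x2 + 0.54x3 + 0.26x4 with:
  151x1 + 499x2 + 368x3 + 127x4 ≥ 716   (crude protein)
  105x1 + 21x2 + 124x3 + 92x4 ≤ 148   (crude fibre)
  x1, x2, x3, x4 ≥ 0.
The cheapest feasible vertex uses only meat-and-bone meal, canola meal; barley bran, rice bran are not used. Binding constraints: crude protein and crude fibre.
Optimal quantities: meat-and-bone meal = 0.6338 kg, canola meal = 1.086 kg.
Objective = 1·0.6338 + 0.54·1.086 = 1.2202.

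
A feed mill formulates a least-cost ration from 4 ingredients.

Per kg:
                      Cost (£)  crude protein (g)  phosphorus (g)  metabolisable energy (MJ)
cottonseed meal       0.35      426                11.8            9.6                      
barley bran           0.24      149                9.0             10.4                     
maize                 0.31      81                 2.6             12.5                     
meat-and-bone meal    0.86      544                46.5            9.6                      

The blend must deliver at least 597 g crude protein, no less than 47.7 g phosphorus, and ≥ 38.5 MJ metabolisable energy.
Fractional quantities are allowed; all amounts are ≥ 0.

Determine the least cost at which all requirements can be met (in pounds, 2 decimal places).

Set it up as a linear program. Let x1 = kg of cottonseed meal, x2 = kg of barley bran, x3 = kg of maize, x4 = kg of meat-and-bone meal.
Minimise 0.35x1 + 0.24x2 + 0.31x3 + 0.86x4 subject to:
  426x1 + 149x2 + 81x3 + 544x4 ≥ 597   (crude protein)
  11.8x1 + 9x2 + 2.6x3 + 46.5x4 ≥ 47.7   (phosphorus)
  9.6x1 + 10.4x2 + 12.5x3 + 9.6x4 ≥ 38.5   (metabolisable energy)
  x1, x2, x3, x4 ≥ 0.
The optimal basis is {barley bran, meat-and-bone meal}; cottonseed meal, maize drop out. Binding constraints: phosphorus and metabolisable energy.
Optimal quantities: barley bran = 3.354 kg, meat-and-bone meal = 0.3766 kg.
Objective = 0.24·3.354 + 0.86·0.3766 = 1.1288.

£1.13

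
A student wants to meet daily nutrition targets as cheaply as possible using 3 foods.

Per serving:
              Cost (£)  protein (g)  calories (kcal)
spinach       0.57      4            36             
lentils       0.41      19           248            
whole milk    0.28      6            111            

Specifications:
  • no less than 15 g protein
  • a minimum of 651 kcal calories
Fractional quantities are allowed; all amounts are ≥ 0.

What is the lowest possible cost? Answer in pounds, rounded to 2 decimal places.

This is a linear program. Let x1 = servings of spinach, x2 = servings of lentils, x3 = servings of whole milk.
Minimise 0.57x1 + 0.41x2 + 0.28x3 with:
  4x1 + 19x2 + 6x3 ≥ 15   (protein)
  36x1 + 248x2 + 111x3 ≥ 651   (calories)
  x1, x2, x3 ≥ 0.
The optimal basis is {lentils}; spinach, whole milk drop out. The calories requirement is met with equality.
That vertex is x2 = 2.625.
Cost = 0.41·2.625 = 1.0763.

£1.08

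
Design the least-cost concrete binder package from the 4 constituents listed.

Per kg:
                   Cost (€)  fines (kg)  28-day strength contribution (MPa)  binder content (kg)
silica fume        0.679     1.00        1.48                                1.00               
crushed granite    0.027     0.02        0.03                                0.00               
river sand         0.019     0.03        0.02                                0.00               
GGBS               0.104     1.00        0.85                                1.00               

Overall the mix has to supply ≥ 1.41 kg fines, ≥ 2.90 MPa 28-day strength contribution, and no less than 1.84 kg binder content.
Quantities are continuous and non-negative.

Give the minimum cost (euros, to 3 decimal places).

€0.355

Let x1 = kg of silica fume, x2 = kg of crushed granite, x3 = kg of river sand, x4 = kg of GGBS.
Minimize 0.679x1 + 0.027x2 + 0.019x3 + 0.104x4 s.t.:
  1x1 + 0.02x2 + 0.03x3 + 1x4 ≥ 1.41   (fines)
  1.48x1 + 0.03x2 + 0.02x3 + 0.85x4 ≥ 2.9   (28-day strength contribution)
  1x1 + 1x4 ≥ 1.84   (binder content)
  x1, x2, x3, x4 ≥ 0.
The minimum-cost mix takes nothing from silica fume, crushed granite, river sand — only GGBS. The 28-day strength contribution requirement is met with equality.
Solving gives x4 = 3.412.
Cost = 0.104·3.412 = 0.35485.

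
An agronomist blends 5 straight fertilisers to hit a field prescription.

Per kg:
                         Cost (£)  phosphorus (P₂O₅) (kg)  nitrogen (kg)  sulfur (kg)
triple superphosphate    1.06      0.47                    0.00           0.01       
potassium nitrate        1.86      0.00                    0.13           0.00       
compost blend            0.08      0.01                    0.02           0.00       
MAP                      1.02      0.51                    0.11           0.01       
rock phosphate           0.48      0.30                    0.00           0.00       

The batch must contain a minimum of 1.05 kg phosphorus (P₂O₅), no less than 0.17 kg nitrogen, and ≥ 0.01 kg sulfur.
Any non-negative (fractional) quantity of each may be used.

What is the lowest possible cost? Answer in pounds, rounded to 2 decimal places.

£2.00

Set it up as a linear program. Let x1 = kg of triple superphosphate, x2 = kg of potassium nitrate, x3 = kg of compost blend, x4 = kg of MAP, x5 = kg of rock phosphate.
Minimize 1.06x1 + 1.86x2 + 0.08x3 + 1.02x4 + 0.48x5 subject to:
  0.47x1 + 0.01x3 + 0.51x4 + 0.3x5 ≥ 1.05   (phosphorus (P₂O₅))
  0.13x2 + 0.02x3 + 0.11x4 ≥ 0.17   (nitrogen)
  0.01x1 + 0.01x4 ≥ 0.01   (sulfur)
  x1, x2, x3, x4, x5 ≥ 0.
The minimum-cost mix takes nothing from triple superphosphate, potassium nitrate, compost blend — only MAP, rock phosphate. The phosphorus (P₂O₅) and nitrogen requirements are met with equality.
So MAP = 1.5455 kg, rock phosphate = 0.87273 kg.
Total cost: 1.02·1.5455 + 0.48·0.87273 = 1.9953.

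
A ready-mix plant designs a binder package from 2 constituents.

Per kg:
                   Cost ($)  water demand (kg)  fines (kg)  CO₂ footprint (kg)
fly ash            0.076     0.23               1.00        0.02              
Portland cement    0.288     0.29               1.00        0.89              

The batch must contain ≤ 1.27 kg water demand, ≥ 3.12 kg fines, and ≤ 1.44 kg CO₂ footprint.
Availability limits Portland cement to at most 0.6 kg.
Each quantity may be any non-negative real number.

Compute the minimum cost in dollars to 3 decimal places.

Let x1 = kg of fly ash, x2 = kg of Portland cement.
Minimize 0.076x1 + 0.288x2 s.t.:
  0.23x1 + 0.29x2 ≤ 1.27   (water demand)
  1x1 + 1x2 ≥ 3.12   (fines)
  0.02x1 + 0.89x2 ≤ 1.44   (CO₂ footprint)
  x2 ≤ 0.6
  x1, x2 ≥ 0.
The optimal basis is {fly ash}; Portland cement drops out. Binding constraint: fines.
So fly ash = 3.12 kg.
Hence cost = 0.076·3.12 = $0.23712.

$0.237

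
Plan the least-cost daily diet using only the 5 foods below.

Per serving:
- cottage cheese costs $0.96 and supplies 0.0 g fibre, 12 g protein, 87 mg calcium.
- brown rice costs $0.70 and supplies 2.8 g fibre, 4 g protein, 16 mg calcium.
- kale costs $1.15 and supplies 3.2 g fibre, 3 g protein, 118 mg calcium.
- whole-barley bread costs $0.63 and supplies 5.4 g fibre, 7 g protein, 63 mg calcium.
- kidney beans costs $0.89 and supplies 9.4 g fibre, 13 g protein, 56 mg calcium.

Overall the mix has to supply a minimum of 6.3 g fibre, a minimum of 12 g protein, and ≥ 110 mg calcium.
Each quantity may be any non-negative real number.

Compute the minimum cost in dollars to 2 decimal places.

$1.10

Treat it as an LP. Let x1 = servings of cottage cheese, x2 = servings of brown rice, x3 = servings of kale, x4 = servings of whole-barley bread, x5 = servings of kidney beans.
Minimise 0.96x1 + 0.7x2 + 1.15x3 + 0.63x4 + 0.89x5 subject to:
  2.8x2 + 3.2x3 + 5.4x4 + 9.4x5 ≥ 6.3   (fibre)
  12x1 + 4x2 + 3x3 + 7x4 + 13x5 ≥ 12   (protein)
  87x1 + 16x2 + 118x3 + 63x4 + 56x5 ≥ 110   (calcium)
  x1, x2, x3, x4, x5 ≥ 0.
The minimum-cost mix takes nothing from cottage cheese, brown rice, kidney beans — only kale, whole-barley bread. The protein and calcium requirements are met with equality.
Optimal quantities: kale = 0.02198 servings, whole-barley bread = 1.705 servings.
Objective = 1.15·0.02198 + 0.63·1.705 = 1.0994.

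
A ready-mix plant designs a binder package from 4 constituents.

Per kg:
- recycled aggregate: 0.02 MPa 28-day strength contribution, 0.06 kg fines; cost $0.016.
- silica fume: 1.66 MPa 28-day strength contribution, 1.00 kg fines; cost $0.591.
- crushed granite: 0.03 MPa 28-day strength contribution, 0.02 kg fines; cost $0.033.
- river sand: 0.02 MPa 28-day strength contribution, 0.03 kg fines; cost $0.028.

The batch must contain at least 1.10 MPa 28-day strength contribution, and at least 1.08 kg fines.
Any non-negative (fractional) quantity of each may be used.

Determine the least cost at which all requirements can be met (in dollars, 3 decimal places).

$0.469

Treat it as an LP. Let x1 = kg of recycled aggregate, x2 = kg of silica fume, x3 = kg of crushed granite, x4 = kg of river sand.
Minimise 0.016x1 + 0.591x2 + 0.033x3 + 0.028x4 with:
  0.02x1 + 1.66x2 + 0.03x3 + 0.02x4 ≥ 1.1   (28-day strength contribution)
  0.06x1 + 1x2 + 0.02x3 + 0.03x4 ≥ 1.08   (fines)
  x1, x2, x3, x4 ≥ 0.
The cheapest feasible vertex uses only recycled aggregate, silica fume; crushed granite, river sand are not used. Binding constraints: 28-day strength contribution and fines.
Solving gives x1 = 8.704, x2 = 0.5578.
Total cost: 0.016·8.704 + 0.591·0.5578 = 0.46892.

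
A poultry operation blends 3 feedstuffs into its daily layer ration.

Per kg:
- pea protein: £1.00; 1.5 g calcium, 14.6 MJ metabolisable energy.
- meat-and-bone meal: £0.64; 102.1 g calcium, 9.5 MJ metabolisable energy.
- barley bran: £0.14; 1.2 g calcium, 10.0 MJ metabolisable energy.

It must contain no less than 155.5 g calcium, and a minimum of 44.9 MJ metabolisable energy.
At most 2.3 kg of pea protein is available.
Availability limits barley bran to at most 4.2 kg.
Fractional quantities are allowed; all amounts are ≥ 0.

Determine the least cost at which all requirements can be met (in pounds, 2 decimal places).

Let x1 = kg of pea protein, x2 = kg of meat-and-bone meal, x3 = kg of barley bran.
Minimize 1x1 + 0.64x2 + 0.14x3 with:
  1.5x1 + 102.1x2 + 1.2x3 ≥ 155.5   (calcium)
  14.6x1 + 9.5x2 + 10x3 ≥ 44.9   (metabolisable energy)
  x1 ≤ 2.3
  x3 ≤ 4.2
  x1, x2, x3 ≥ 0.
The optimal basis is {meat-and-bone meal, barley bran}; pea protein drops out. The calcium and metabolisable energy requirements are met with equality.
Solving gives x2 = 1.487, x3 = 3.077.
Hence cost = 0.64·1.487 + 0.14·3.077 = £1.3825.

£1.38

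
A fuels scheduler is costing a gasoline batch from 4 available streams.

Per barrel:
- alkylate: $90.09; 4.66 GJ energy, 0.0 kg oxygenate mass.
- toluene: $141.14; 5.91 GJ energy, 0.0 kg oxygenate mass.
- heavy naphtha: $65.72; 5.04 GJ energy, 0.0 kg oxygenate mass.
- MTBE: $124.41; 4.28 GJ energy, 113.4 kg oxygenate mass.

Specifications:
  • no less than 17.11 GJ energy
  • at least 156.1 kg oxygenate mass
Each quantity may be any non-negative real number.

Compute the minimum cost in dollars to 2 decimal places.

$317.54

Let x1 = barrels of alkylate, x2 = barrels of toluene, x3 = barrels of heavy naphtha, x4 = barrels of MTBE.
Minimise 90.09x1 + 141.14x2 + 65.72x3 + 124.41x4 subject to:
  4.66x1 + 5.91x2 + 5.04x3 + 4.28x4 ≥ 17.11   (energy)
  113.4x4 ≥ 156.1   (oxygenate mass)
  x1, x2, x3, x4 ≥ 0.
The minimum-cost mix takes nothing from alkylate, toluene — only heavy naphtha, MTBE. Binding constraints: energy and oxygenate mass.
Solving gives x3 = 2.2259, x4 = 1.3765.
Objective = 65.72·2.2259 + 124.41·1.3765 = 317.5365.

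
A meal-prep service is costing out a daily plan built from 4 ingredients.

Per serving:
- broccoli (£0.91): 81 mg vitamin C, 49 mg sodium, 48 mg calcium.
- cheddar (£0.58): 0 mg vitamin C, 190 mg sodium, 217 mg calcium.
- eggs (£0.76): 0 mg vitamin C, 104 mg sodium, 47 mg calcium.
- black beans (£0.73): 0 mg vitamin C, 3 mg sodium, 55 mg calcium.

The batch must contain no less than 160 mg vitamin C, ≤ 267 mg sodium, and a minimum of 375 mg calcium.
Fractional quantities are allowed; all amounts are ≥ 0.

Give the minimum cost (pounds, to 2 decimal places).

This is a linear program. Let x1 = servings of broccoli, x2 = servings of cheddar, x3 = servings of eggs, x4 = servings of black beans.
min 0.91x1 + 0.58x2 + 0.76x3 + 0.73x4 s.t.:
  81x1 ≥ 160   (vitamin C)
  49x1 + 190x2 + 104x3 + 3x4 ≤ 267   (sodium)
  48x1 + 217x2 + 47x3 + 55x4 ≥ 375   (calcium)
  x1, x2, x3, x4 ≥ 0.
The minimum-cost mix takes nothing from eggs — only broccoli, cheddar, black beans. There the vitamin C, sodium, calcium constraints are tight.
That vertex is x1 = 1.975, x2 = 0.8696, x4 = 1.663.
Total cost: 0.91·1.975 + 0.58·0.8696 + 0.73·1.663 = 3.5156.

£3.52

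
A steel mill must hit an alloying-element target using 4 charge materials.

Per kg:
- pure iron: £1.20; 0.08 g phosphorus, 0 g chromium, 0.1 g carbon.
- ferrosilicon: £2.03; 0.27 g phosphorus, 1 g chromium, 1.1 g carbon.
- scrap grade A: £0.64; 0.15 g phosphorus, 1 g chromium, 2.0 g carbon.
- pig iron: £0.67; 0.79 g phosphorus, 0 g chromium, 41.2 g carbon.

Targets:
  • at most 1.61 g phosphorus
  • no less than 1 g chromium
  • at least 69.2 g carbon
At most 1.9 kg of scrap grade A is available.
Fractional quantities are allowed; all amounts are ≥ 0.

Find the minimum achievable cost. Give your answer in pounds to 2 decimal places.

Let x1 = kg of pure iron, x2 = kg of ferrosilicon, x3 = kg of scrap grade A, x4 = kg of pig iron.
min 1.2x1 + 2.03x2 + 0.64x3 + 0.67x4 s.t.:
  0.08x1 + 0.27x2 + 0.15x3 + 0.79x4 ≤ 1.61   (phosphorus)
  1x2 + 1x3 ≥ 1   (chromium)
  0.1x1 + 1.1x2 + 2x3 + 41.2x4 ≥ 69.2   (carbon)
  x3 ≤ 1.9
  x1, x2, x3, x4 ≥ 0.
At the optimum only scrap grade A, pig iron are positive (pure iron, ferrosilicon = 0). The chromium and carbon requirements are met with equality.
That vertex is x3 = 1, x4 = 1.631.
Objective = 0.64·1 + 0.67·1.631 = 1.7328.

£1.73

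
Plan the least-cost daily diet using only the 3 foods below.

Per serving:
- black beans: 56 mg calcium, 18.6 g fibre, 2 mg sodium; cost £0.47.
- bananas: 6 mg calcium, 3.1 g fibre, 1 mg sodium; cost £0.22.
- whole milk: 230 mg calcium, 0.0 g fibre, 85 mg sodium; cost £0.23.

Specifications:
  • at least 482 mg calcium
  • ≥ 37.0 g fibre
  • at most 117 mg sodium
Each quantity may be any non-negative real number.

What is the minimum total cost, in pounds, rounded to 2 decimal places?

Let x1 = servings of black beans, x2 = servings of bananas, x3 = servings of whole milk.
min 0.47x1 + 0.22x2 + 0.23x3 s.t.:
  56x1 + 6x2 + 230x3 ≥ 482   (calcium)
  18.6x1 + 3.1x2 ≥ 37   (fibre)
  2x1 + 1x2 + 85x3 ≤ 117   (sodium)
  x1, x2, x3 ≥ 0.
The minimum-cost mix takes nothing from bananas — only black beans, whole milk. The calcium and sodium requirements are met with equality.
Solving gives x1 = 3.27, x3 = 1.3.
Total cost: 0.47·3.27 + 0.23·1.3 = 1.8359.

£1.84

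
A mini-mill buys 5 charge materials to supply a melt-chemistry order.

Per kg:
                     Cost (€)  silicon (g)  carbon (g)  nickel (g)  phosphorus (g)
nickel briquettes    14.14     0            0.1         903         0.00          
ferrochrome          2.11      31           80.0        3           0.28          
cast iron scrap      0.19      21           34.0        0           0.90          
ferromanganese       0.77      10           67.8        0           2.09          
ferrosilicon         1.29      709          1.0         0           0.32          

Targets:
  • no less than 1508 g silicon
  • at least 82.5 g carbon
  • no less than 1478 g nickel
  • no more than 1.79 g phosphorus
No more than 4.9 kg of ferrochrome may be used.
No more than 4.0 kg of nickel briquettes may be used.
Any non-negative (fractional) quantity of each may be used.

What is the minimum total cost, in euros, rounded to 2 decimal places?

Let x1 = kg of nickel briquettes, x2 = kg of ferrochrome, x3 = kg of cast iron scrap, x4 = kg of ferromanganese, x5 = kg of ferrosilicon.
min 14.14x1 + 2.11x2 + 0.19x3 + 0.77x4 + 1.29x5 with:
  31x2 + 21x3 + 10x4 + 709x5 ≥ 1508   (silicon)
  0.1x1 + 80x2 + 34x3 + 67.8x4 + 1x5 ≥ 82.5   (carbon)
  903x1 + 3x2 ≥ 1478   (nickel)
  0.28x2 + 0.9x3 + 2.09x4 + 0.32x5 ≤ 1.79   (phosphorus)
  x2 ≤ 4.9
  x1 ≤ 4
  x1, x2, x3, x4, x5 ≥ 0.
The cheapest feasible vertex uses only nickel briquettes, ferrochrome, cast iron scrap, ferrosilicon; ferromanganese is not used. Binding constraints: silicon, carbon, nickel, phosphorus.
That vertex is x1 = 1.635, x2 = 0.5428, x3 = 1.084, x5 = 2.071.
Total cost: 14.14·1.635 + 2.11·0.5428 + 0.19·1.084 + 1.29·2.071 = 27.1418.

€27.14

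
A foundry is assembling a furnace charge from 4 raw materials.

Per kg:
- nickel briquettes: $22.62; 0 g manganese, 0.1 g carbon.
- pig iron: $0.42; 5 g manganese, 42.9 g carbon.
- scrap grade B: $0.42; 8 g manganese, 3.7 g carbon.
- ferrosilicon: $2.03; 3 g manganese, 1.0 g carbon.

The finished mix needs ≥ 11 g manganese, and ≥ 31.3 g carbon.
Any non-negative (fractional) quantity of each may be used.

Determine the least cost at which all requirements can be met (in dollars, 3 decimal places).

Let x1 = kg of nickel briquettes, x2 = kg of pig iron, x3 = kg of scrap grade B, x4 = kg of ferrosilicon.
min 22.62x1 + 0.42x2 + 0.42x3 + 2.03x4 s.t.:
  5x2 + 8x3 + 3x4 ≥ 11   (manganese)
  0.1x1 + 42.9x2 + 3.7x3 + 1x4 ≥ 31.3   (carbon)
  x1, x2, x3, x4 ≥ 0.
The cheapest feasible vertex uses only pig iron, scrap grade B; nickel briquettes, ferrosilicon are not used. There the manganese and carbon constraints are tight.
That vertex is x2 = 0.6458, x3 = 0.9714.
Total cost: 0.42·0.6458 + 0.42·0.9714 = 0.67922.

$0.679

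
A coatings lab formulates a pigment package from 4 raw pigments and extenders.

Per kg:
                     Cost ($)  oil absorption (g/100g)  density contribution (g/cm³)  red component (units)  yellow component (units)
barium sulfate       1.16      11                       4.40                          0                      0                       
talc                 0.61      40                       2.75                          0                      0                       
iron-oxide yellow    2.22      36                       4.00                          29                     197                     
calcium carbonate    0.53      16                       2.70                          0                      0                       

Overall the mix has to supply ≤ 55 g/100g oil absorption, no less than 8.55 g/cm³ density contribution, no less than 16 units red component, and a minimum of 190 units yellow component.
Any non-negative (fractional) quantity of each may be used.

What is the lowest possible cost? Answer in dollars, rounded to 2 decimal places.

Let x1 = kg of barium sulfate, x2 = kg of talc, x3 = kg of iron-oxide yellow, x4 = kg of calcium carbonate.
min 1.16x1 + 0.61x2 + 2.22x3 + 0.53x4 with:
  11x1 + 40x2 + 36x3 + 16x4 ≤ 55   (oil absorption)
  4.4x1 + 2.75x2 + 4x3 + 2.7x4 ≥ 8.55   (density contribution)
  29x3 ≥ 16   (red component)
  197x3 ≥ 190   (yellow component)
  x1, x2, x3, x4 ≥ 0.
At the optimum only barium sulfate, iron-oxide yellow, calcium carbonate are positive (talc = 0). The oil absorption, density contribution, yellow component requirements are met with equality.
So barium sulfate = 0.4993 kg, iron-oxide yellow = 0.9645 kg, calcium carbonate = 0.9242 kg.
Objective = 1.16·0.4993 + 2.22·0.9645 + 0.53·0.9242 = 3.2102.

$3.21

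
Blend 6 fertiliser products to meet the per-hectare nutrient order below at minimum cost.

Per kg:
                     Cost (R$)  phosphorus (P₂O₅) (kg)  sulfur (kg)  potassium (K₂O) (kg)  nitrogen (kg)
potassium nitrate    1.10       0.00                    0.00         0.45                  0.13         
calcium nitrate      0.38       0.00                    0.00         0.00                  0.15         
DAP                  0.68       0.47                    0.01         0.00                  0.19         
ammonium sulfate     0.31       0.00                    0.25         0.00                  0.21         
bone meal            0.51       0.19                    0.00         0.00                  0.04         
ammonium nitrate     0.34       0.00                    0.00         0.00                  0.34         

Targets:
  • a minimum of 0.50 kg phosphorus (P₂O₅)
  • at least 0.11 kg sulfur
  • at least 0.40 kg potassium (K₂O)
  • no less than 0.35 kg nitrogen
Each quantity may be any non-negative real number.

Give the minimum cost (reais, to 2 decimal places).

R$1.82

Let x1 = kg of potassium nitrate, x2 = kg of calcium nitrate, x3 = kg of DAP, x4 = kg of ammonium sulfate, x5 = kg of bone meal, x6 = kg of ammonium nitrate.
Minimize 1.1x1 + 0.38x2 + 0.68x3 + 0.31x4 + 0.51x5 + 0.34x6 with:
  0.47x3 + 0.19x5 ≥ 0.5   (phosphorus (P₂O₅))
  0.01x3 + 0.25x4 ≥ 0.11   (sulfur)
  0.45x1 ≥ 0.4   (potassium (K₂O))
  0.13x1 + 0.15x2 + 0.19x3 + 0.21x4 + 0.04x5 + 0.34x6 ≥ 0.35   (nitrogen)
  x1, x2, x3, x4, x5, x6 ≥ 0.
The minimum-cost mix takes nothing from calcium nitrate, bone meal, ammonium nitrate — only potassium nitrate, DAP, ammonium sulfate. There the phosphorus (P₂O₅), sulfur, potassium (K₂O) constraints are tight.
Optimal quantities: potassium nitrate = 0.8889 kg, DAP = 1.064 kg, ammonium sulfate = 0.3974 kg.
Objective = 1.1·0.8889 + 0.68·1.064 + 0.31·0.3974 = 1.8245.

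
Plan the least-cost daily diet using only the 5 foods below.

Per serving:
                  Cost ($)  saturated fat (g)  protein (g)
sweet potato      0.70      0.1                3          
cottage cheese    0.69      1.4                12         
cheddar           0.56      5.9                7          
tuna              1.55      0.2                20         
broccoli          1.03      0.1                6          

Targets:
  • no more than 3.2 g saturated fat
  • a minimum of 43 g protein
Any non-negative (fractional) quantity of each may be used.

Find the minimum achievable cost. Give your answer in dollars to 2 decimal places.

$2.81

Set it up as a linear program. Let x1 = servings of sweet potato, x2 = servings of cottage cheese, x3 = servings of cheddar, x4 = servings of tuna, x5 = servings of broccoli.
min 0.7x1 + 0.69x2 + 0.56x3 + 1.55x4 + 1.03x5 with:
  0.1x1 + 1.4x2 + 5.9x3 + 0.2x4 + 0.1x5 ≤ 3.2   (saturated fat)
  3x1 + 12x2 + 7x3 + 20x4 + 6x5 ≥ 43   (protein)
  x1, x2, x3, x4, x5 ≥ 0.
The cheapest feasible vertex uses only cottage cheese, tuna; sweet potato, cheddar, broccoli are not used. The saturated fat and protein requirements are met with equality.
So cottage cheese = 2.164 servings, tuna = 0.8516 servings.
Objective = 0.69·2.164 + 1.55·0.8516 = 2.8131.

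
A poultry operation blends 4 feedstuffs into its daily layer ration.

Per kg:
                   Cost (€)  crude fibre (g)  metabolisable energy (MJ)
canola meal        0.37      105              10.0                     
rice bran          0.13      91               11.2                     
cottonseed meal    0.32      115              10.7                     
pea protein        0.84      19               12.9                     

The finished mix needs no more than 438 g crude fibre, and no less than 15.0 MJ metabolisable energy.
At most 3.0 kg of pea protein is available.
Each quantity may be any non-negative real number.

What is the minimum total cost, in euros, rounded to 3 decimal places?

Let x1 = kg of canola meal, x2 = kg of rice bran, x3 = kg of cottonseed meal, x4 = kg of pea protein.
Minimise 0.37x1 + 0.13x2 + 0.32x3 + 0.84x4 s.t.:
  105x1 + 91x2 + 115x3 + 19x4 ≤ 438   (crude fibre)
  10x1 + 11.2x2 + 10.7x3 + 12.9x4 ≥ 15   (metabolisable energy)
  x4 ≤ 3
  x1, x2, x3, x4 ≥ 0.
The minimum-cost mix takes nothing from canola meal, cottonseed meal, pea protein — only rice bran. The metabolisable energy requirement is met with equality.
That vertex is x2 = 1.339.
Objective = 0.13·1.339 = 0.17407.

€0.174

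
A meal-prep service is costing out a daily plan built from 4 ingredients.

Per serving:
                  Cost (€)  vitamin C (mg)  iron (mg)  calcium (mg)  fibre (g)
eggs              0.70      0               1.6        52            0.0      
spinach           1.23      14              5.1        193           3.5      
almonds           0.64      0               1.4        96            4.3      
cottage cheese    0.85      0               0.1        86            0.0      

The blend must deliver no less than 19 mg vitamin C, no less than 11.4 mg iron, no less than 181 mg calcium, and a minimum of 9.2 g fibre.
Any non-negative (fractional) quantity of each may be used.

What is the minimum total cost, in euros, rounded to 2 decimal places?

Let x1 = servings of eggs, x2 = servings of spinach, x3 = servings of almonds, x4 = servings of cottage cheese.
Minimize 0.7x1 + 1.23x2 + 0.64x3 + 0.85x4 s.t.:
  14x2 ≥ 19   (vitamin C)
  1.6x1 + 5.1x2 + 1.4x3 + 0.1x4 ≥ 11.4   (iron)
  52x1 + 193x2 + 96x3 + 86x4 ≥ 181   (calcium)
  3.5x2 + 4.3x3 ≥ 9.2   (fibre)
  x1, x2, x3, x4 ≥ 0.
The optimal basis is {spinach, almonds}; eggs, cottage cheese drop out. There the iron and fibre constraints are tight.
That vertex is x2 = 2.122, x3 = 0.4122.
Cost = 1.23·2.122 + 0.64·0.4122 = 2.8739.

€2.87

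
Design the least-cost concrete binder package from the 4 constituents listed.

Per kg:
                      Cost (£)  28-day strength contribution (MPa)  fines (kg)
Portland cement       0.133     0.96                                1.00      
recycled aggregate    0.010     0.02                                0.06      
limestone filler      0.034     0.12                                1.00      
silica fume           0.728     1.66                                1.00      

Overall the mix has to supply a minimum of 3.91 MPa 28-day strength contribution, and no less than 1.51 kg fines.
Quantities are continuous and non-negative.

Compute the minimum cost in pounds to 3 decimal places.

Set it up as a linear program. Let x1 = kg of Portland cement, x2 = kg of recycled aggregate, x3 = kg of limestone filler, x4 = kg of silica fume.
min 0.133x1 + 0.01x2 + 0.034x3 + 0.728x4 subject to:
  0.96x1 + 0.02x2 + 0.12x3 + 1.66x4 ≥ 3.91   (28-day strength contribution)
  1x1 + 0.06x2 + 1x3 + 1x4 ≥ 1.51   (fines)
  x1, x2, x3, x4 ≥ 0.
The cheapest feasible vertex uses only Portland cement; recycled aggregate, limestone filler, silica fume are not used. There the 28-day strength contribution constraint is tight.
Optimal quantities: Portland cement = 4.073 kg.
Hence cost = 0.133·4.073 = £0.54171.

£0.542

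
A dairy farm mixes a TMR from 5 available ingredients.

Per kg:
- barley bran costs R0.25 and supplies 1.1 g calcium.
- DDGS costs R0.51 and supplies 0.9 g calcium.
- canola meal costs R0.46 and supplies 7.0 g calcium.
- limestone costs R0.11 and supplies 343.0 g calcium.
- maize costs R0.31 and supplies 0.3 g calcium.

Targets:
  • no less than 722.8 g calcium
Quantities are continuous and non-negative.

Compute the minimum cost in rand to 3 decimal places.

R0.232

Let x1 = kg of barley bran, x2 = kg of DDGS, x3 = kg of canola meal, x4 = kg of limestone, x5 = kg of maize.
Minimize 0.25x1 + 0.51x2 + 0.46x3 + 0.11x4 + 0.31x5 subject to:
  1.1x1 + 0.9x2 + 7x3 + 343x4 + 0.3x5 ≥ 722.8   (calcium)
  x1, x2, x3, x4, x5 ≥ 0.
The minimum-cost mix takes nothing from barley bran, DDGS, canola meal, maize — only limestone. Binding constraint: calcium.
That vertex is x4 = 2.107.
Total cost: 0.11·2.107 = 0.23177.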